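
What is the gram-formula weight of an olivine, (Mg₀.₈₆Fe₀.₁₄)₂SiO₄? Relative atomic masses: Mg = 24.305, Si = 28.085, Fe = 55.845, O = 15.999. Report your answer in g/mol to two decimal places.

149.52 g/mol

M = 1.72×24.305 + 0.28×55.845 + 1×28.085 + 4×15.999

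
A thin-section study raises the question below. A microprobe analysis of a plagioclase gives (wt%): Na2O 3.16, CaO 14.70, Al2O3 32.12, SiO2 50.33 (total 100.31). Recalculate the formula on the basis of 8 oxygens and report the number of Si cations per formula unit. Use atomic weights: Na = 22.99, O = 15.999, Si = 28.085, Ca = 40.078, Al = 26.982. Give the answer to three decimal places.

2.284 Si apfu

3.16 wt% Na2O ÷ 61.979 g/mol = 0.05099 mol, giving 0.10198 Na and 0.05099 O.
14.70 wt% CaO ÷ 56.077 g/mol = 0.26214 mol, giving 0.26214 Ca and 0.26214 O.
32.12 wt% Al2O3 ÷ 101.961 g/mol = 0.31502 mol, giving 0.63004 Al and 0.94506 O.
50.33 wt% SiO2 ÷ 60.083 g/mol = 0.83767 mol, giving 0.83767 Si and 1.67534 O.
Oxygen sums to 2.93353; scaling by 8/2.93353 = 2.72709 puts the formula on 8 O.
Si: 0.83767 × 2.72709 = 2.284 atoms per formula unit.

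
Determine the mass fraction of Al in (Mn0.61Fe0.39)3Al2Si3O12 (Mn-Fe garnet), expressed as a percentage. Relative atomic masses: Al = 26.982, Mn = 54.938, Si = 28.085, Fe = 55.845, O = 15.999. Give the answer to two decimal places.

Molar mass of (Mn0.61Fe0.39)3Al2Si3O12: 1.83·54.938 + 1.17·55.845 + 2·26.982 + 3·28.085 + 12·15.999 = 496.082 g/mol.
Mass of Al per formula unit: 2 × 26.982 = 53.964 g.
Weight fraction Al = 53.964 / 496.082 = 0.1088.

10.88 mass %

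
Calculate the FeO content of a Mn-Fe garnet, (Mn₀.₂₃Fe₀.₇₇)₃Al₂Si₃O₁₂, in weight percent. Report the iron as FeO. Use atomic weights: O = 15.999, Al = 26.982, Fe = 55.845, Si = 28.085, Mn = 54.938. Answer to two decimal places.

Formula mass = 497.116 g/mol.
2.31 Fe → 2.3100 mol FeO per formula unit; M(FeO) = 71.844, so FeO mass = 165.960 g.
165.960/497.116 × 100 = 33.38 wt%.

33.38 wt%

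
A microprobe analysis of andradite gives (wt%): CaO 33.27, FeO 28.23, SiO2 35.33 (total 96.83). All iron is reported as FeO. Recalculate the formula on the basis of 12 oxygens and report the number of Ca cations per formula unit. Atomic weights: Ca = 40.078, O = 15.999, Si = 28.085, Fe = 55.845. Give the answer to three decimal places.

CaO (M=56.077): mol = 0.59329; Ca = 0.59329, O = 0.59329.
FeO (M=71.844): mol = 0.39293; Fe = 0.39293, O = 0.39293.
SiO2 (M=60.083): mol = 0.58802; Si = 0.58802, O = 1.17604.
ΣO = 2.16226; factor = 12/ΣO = 5.54975.
Ca apfu = 0.59329 × 5.54975 = 3.293.

3.293 Ca apfu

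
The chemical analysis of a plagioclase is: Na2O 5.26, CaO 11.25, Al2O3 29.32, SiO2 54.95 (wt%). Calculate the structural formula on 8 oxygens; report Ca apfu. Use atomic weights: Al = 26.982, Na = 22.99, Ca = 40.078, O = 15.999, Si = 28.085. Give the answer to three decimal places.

Na2O (M=61.979): mol = 0.08487; Na = 0.16974, O = 0.08487.
CaO (M=56.077): mol = 0.20062; Ca = 0.20062, O = 0.20062.
Al2O3 (M=101.961): mol = 0.28756; Al = 0.57512, O = 0.86268.
SiO2 (M=60.083): mol = 0.91457; Si = 0.91457, O = 1.82914.
ΣO = 2.97731; factor = 8/ΣO = 2.68699.
Ca apfu = 0.20062 × 2.68699 = 0.539.

0.539 Ca apfu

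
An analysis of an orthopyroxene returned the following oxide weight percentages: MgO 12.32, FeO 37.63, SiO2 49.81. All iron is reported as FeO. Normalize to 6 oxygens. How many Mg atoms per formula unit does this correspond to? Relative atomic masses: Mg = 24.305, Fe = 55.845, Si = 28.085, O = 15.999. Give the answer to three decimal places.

MgO (M=40.304): mol = 0.30568; Mg = 0.30568, O = 0.30568.
FeO (M=71.844): mol = 0.52377; Fe = 0.52377, O = 0.52377.
SiO2 (M=60.083): mol = 0.82902; Si = 0.82902, O = 1.65804.
ΣO = 2.48749; factor = 6/ΣO = 2.41207.
Mg apfu = 0.30568 × 2.41207 = 0.737.

0.737 Mg apfu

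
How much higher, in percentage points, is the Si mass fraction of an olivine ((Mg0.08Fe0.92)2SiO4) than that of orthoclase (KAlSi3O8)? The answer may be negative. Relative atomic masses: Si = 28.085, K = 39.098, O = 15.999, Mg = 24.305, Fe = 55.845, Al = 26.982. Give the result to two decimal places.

Si in (Mg0.08Fe0.92)2SiO4: molar mass 198.725 g/mol; 1×28.085 = 28.085 g → 14.13 wt%.
Si in KAlSi3O8: molar mass 278.327 g/mol; 3×28.085 = 84.255 g → 30.27 wt%.
Difference = 14.13 − 30.27 = -16.14 percentage points.

-16.14 percentage points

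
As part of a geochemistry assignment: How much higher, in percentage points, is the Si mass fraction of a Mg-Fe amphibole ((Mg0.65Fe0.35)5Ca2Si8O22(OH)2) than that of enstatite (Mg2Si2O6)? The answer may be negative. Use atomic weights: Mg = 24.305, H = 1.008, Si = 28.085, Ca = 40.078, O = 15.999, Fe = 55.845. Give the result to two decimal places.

-2.08 percentage points

M((Mg0.65Fe0.35)5Ca2Si8O22(OH)2) = 867.548 g/mol, so wt% Si = 224.680/867.548 × 100 = 25.90%.
M(Mg2Si2O6) = 200.774 g/mol, so wt% Si = 56.170/200.774 × 100 = 27.98%.
25.90 − 27.98 = -2.08 pp.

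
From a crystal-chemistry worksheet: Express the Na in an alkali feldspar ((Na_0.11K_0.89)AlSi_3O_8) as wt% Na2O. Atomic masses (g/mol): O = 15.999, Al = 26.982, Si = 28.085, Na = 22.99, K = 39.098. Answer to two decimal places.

1.23 wt%

Formula mass = 276.555 g/mol.
0.11 Na → 0.0550 mol Na2O per formula unit; M(Na2O) = 61.979, so Na2O mass = 3.409 g.
3.409/276.555 × 100 = 1.23 wt%.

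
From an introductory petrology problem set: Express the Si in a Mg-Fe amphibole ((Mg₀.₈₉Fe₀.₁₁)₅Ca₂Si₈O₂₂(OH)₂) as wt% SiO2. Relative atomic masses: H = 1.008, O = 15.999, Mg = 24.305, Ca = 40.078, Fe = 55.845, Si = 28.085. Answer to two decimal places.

57.93 wt%

Molar mass of (Mg₀.₈₉Fe₀.₁₁)₅Ca₂Si₈O₂₂(OH)₂ = 4.45*24.305 + 0.55*55.845 + 2*40.078 + 8*28.085 + 24*15.999 + 2*1.008 = 829.700 g/mol.
Each formula unit contains 8 Si, equivalent to 8/1 = 8.0000 mol SiO2.
M(SiO2) = 1×28.085 + 2×15.999 = 60.083 g/mol.
Mass of SiO2 per formula unit = 8.0000 × 60.083 = 480.664 g.
SiO2 wt% = 480.664 / 829.700 × 100 = 57.93%.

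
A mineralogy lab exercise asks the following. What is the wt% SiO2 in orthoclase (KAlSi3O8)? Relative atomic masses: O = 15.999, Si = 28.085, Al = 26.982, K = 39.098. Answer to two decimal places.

M(KAlSi3O8) = 278.327 g/mol; M(SiO2) = 60.083 g/mol.
Moles SiO2 per formula unit = 3 Si ÷ 1 = 3.0000.
SiO2 fraction = (3.0000 × 60.083) / 278.327 = 180.249/278.327 = 0.6476.

64.76 wt%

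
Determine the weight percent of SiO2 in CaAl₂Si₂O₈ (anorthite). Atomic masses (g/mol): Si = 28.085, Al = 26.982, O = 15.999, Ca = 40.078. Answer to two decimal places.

Formula mass = 278.204 g/mol.
2 Si → 2.0000 mol SiO2 per formula unit; M(SiO2) = 60.083, so SiO2 mass = 120.166 g.
120.166/278.204 × 100 = 43.19 wt%.

43.19 wt%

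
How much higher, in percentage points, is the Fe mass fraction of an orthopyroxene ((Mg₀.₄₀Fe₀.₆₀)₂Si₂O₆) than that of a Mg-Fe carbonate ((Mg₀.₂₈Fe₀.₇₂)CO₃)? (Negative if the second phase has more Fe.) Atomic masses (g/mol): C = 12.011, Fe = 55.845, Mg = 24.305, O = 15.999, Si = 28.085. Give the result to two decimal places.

-9.49 percentage points

Fe in (Mg₀.₄₀Fe₀.₆₀)₂Si₂O₆: molar mass 238.622 g/mol; 1.20×55.845 = 67.014 g → 28.08 wt%.
Fe in (Mg₀.₂₈Fe₀.₇₂)CO₃: molar mass 107.022 g/mol; 0.72×55.845 = 40.208 g → 37.57 wt%.
Difference = 28.08 − 37.57 = -9.49 percentage points.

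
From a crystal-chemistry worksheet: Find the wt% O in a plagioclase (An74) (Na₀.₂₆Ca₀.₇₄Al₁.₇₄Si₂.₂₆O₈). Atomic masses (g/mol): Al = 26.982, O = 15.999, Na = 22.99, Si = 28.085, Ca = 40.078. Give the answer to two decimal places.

46.70 mass %

Formula mass = 0.26×22.99 + 0.74×40.078 + 1.74×26.982 + 2.26×28.085 + 8×15.999 = 274.048 g/mol, of which 127.992 g is O.
So O makes up 127.992/274.048 = 0.4670 of the mass, i.e. 46.70%.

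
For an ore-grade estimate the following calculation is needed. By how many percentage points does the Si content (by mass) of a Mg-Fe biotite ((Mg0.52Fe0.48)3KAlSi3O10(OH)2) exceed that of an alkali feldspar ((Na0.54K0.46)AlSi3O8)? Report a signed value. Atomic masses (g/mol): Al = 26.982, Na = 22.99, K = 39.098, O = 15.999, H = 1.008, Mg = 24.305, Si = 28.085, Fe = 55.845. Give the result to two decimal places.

Si in (Mg0.52Fe0.48)3KAlSi3O10(OH)2: molar mass 462.672 g/mol; 3×28.085 = 84.255 g → 18.21 wt%.
Si in (Na0.54K0.46)AlSi3O8: molar mass 269.629 g/mol; 3×28.085 = 84.255 g → 31.25 wt%.
Difference = 18.21 − 31.25 = -13.04 percentage points.

-13.04 percentage points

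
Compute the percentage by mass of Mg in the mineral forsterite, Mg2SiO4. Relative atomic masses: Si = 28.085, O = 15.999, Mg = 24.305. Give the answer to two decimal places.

Molar mass of Mg2SiO4: 2*24.305 + 1*28.085 + 4*15.999 = 140.691 g/mol.
Mass of Mg per formula unit: 2 × 24.305 = 48.610 g.
Weight fraction Mg = 48.610 / 140.691 = 0.3455.

34.55 wt%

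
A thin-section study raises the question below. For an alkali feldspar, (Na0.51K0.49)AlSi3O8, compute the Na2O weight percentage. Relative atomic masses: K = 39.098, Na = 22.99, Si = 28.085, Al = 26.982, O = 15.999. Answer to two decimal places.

5.85 wt%

M((Na0.51K0.49)AlSi3O8) = 270.112 g/mol; M(Na2O) = 61.979 g/mol.
Moles Na2O per formula unit = 0.51 Na ÷ 2 = 0.2550.
Na2O fraction = (0.2550 × 61.979) / 270.112 = 15.805/270.112 = 0.0585.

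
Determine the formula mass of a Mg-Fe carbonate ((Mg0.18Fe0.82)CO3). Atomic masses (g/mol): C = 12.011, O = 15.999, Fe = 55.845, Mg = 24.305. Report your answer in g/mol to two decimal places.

110.18 g/mol

The formula mass is the sum 0.18*24.305 + 0.82*55.845 + 1*12.011 + 3*15.999.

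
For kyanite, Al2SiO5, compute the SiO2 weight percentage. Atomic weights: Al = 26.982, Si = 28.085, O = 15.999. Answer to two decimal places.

37.08 wt%

Molar mass of Al2SiO5 = 2×26.982 + 1×28.085 + 5×15.999 = 162.044 g/mol.
Each formula unit contains 1 Si, equivalent to 1/1 = 1.0000 mol SiO2.
M(SiO2) = 1×28.085 + 2×15.999 = 60.083 g/mol.
Mass of SiO2 per formula unit = 1.0000 × 60.083 = 60.083 g.
SiO2 wt% = 60.083 / 162.044 × 100 = 37.08%.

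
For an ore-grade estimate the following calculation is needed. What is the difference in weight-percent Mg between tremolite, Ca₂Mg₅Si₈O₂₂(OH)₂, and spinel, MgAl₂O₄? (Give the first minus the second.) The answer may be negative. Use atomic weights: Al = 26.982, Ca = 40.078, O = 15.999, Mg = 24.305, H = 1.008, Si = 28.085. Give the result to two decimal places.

-2.12 percentage points

Mg in Ca₂Mg₅Si₈O₂₂(OH)₂: molar mass 812.353 g/mol; 5×24.305 = 121.525 g → 14.96 wt%.
Mg in MgAl₂O₄: molar mass 142.265 g/mol; 1×24.305 = 24.305 g → 17.08 wt%.
Difference = 14.96 − 17.08 = -2.12 percentage points.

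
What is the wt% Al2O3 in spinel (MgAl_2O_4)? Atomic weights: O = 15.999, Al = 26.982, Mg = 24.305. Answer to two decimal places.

M(MgAl_2O_4) = 142.265 g/mol; M(Al2O3) = 101.961 g/mol.
Moles Al2O3 per formula unit = 2 Al ÷ 2 = 1.0000.
Al2O3 fraction = (1.0000 × 101.961) / 142.265 = 101.961/142.265 = 0.7167.

71.67 wt%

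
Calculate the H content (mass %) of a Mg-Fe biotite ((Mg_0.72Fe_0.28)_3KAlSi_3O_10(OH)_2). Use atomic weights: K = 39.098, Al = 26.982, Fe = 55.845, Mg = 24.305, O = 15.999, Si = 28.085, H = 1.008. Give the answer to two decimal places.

0.45 mass %

Molar mass of (Mg_0.72Fe_0.28)_3KAlSi_3O_10(OH)_2: 2.16×24.305 + 0.84×55.845 + 1×39.098 + 1×26.982 + 3×28.085 + 12×15.999 + 2×1.008 = 443.748 g/mol.
Mass of H per formula unit: 2 × 1.008 = 2.016 g.
Weight fraction H = 2.016 / 443.748 = 0.0045.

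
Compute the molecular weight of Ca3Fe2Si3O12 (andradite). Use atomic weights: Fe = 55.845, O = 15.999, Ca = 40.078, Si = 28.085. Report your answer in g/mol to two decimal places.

Ca: 3 × 40.078 = 120.2340
Fe: 2 × 55.845 = 111.6900
Si: 3 × 28.085 = 84.2550
O: 12 × 15.999 = 191.9880
Summing the contributions gives the formula mass.

508.17 g/mol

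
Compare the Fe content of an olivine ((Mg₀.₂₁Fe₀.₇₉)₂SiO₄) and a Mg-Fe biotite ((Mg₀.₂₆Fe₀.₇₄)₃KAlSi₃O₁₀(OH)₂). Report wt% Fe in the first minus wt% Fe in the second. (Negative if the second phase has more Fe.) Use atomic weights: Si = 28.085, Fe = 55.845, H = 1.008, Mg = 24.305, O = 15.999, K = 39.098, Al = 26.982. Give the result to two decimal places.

M((Mg₀.₂₁Fe₀.₇₉)₂SiO₄) = 190.524 g/mol, so wt% Fe = 88.235/190.524 × 100 = 46.31%.
M((Mg₀.₂₆Fe₀.₇₄)₃KAlSi₃O₁₀(OH)₂) = 487.273 g/mol, so wt% Fe = 123.976/487.273 × 100 = 25.44%.
46.31 − 25.44 = 20.87 pp.

20.87 percentage points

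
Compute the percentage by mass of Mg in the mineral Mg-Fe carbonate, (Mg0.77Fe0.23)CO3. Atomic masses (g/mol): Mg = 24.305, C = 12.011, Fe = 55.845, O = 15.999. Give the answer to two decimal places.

20.44 wt%

Formula mass = 0.77×24.305 + 0.23×55.845 + 1×12.011 + 3×15.999 = 91.567 g/mol, of which 18.715 g is Mg.
So Mg makes up 18.715/91.567 = 0.2044 of the mass, i.e. 20.44%.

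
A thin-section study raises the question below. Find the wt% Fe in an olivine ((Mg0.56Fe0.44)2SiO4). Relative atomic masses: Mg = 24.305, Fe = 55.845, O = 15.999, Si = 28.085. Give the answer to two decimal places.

Formula mass = 1.12*24.305 + 0.88*55.845 + 1*28.085 + 4*15.999 = 168.446 g/mol, of which 49.144 g is Fe.
So Fe makes up 49.144/168.446 = 0.2917 of the mass, i.e. 29.17%.

29.17 wt%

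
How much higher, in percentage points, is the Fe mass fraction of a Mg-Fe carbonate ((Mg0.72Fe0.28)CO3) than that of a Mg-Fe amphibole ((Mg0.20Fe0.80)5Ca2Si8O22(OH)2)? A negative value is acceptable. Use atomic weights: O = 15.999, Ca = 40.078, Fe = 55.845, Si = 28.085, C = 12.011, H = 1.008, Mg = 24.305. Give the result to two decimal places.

-7.01 percentage points

Fe in (Mg0.72Fe0.28)CO3: molar mass 93.144 g/mol; 0.28×55.845 = 15.637 g → 16.79 wt%.
Fe in (Mg0.20Fe0.80)5Ca2Si8O22(OH)2: molar mass 938.513 g/mol; 4×55.845 = 223.380 g → 23.80 wt%.
Difference = 16.79 − 23.80 = -7.01 percentage points.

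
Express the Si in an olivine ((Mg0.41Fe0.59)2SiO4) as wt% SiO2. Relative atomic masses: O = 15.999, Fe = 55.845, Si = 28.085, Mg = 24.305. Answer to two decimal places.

Formula mass = 177.908 g/mol.
1 Si → 1.0000 mol SiO2 per formula unit; M(SiO2) = 60.083, so SiO2 mass = 60.083 g.
60.083/177.908 × 100 = 33.77 wt%.

33.77 wt%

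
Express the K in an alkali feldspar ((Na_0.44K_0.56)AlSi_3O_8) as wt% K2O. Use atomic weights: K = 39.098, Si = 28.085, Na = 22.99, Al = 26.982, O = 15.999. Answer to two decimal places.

Formula mass = 271.239 g/mol.
0.56 K → 0.2800 mol K2O per formula unit; M(K2O) = 94.195, so K2O mass = 26.375 g.
26.375/271.239 × 100 = 9.72 wt%.

9.72 wt%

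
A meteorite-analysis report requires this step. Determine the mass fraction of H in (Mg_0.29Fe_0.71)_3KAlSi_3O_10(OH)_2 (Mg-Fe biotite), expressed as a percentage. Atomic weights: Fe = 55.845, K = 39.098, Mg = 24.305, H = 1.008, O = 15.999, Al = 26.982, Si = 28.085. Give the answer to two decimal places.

Formula mass = 0.87*24.305 + 2.13*55.845 + 1*39.098 + 1*26.982 + 3*28.085 + 12*15.999 + 2*1.008 = 484.434 g/mol, of which 2.016 g is H.
So H makes up 2.016/484.434 = 0.0042 of the mass, i.e. 0.42%.

0.42 weight percent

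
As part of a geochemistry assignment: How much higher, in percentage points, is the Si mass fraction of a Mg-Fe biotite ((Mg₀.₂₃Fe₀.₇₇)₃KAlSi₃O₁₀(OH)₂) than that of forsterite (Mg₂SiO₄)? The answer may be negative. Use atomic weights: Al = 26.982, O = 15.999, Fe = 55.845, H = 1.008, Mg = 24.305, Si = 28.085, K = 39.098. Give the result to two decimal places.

-2.77 percentage points

M((Mg₀.₂₃Fe₀.₇₇)₃KAlSi₃O₁₀(OH)₂) = 490.111 g/mol, so wt% Si = 84.255/490.111 × 100 = 17.19%.
M(Mg₂SiO₄) = 140.691 g/mol, so wt% Si = 28.085/140.691 × 100 = 19.96%.
17.19 − 19.96 = -2.77 pp.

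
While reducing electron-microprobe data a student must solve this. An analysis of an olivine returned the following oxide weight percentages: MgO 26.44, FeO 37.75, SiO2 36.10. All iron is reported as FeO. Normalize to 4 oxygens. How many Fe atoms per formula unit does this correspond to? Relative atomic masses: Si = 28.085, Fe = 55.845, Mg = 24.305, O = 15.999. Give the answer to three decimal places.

0.882 Fe apfu

26.44 wt% MgO ÷ 40.304 g/mol = 0.65601 mol, giving 0.65601 Mg and 0.65601 O.
37.75 wt% FeO ÷ 71.844 g/mol = 0.52544 mol, giving 0.52544 Fe and 0.52544 O.
36.10 wt% SiO2 ÷ 60.083 g/mol = 0.60084 mol, giving 0.60084 Si and 1.20168 O.
Oxygen sums to 2.38313; scaling by 4/2.38313 = 1.67846 puts the formula on 4 O.
Fe: 0.52544 × 1.67846 = 0.882 atoms per formula unit.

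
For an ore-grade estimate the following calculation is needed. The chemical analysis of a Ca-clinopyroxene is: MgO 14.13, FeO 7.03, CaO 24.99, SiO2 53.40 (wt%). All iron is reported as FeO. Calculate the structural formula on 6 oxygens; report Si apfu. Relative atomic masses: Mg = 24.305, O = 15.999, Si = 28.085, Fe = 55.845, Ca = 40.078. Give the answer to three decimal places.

14.13 wt% MgO ÷ 40.304 g/mol = 0.35059 mol, giving 0.35059 Mg and 0.35059 O.
7.03 wt% FeO ÷ 71.844 g/mol = 0.09785 mol, giving 0.09785 Fe and 0.09785 O.
24.99 wt% CaO ÷ 56.077 g/mol = 0.44564 mol, giving 0.44564 Ca and 0.44564 O.
53.40 wt% SiO2 ÷ 60.083 g/mol = 0.88877 mol, giving 0.88877 Si and 1.77754 O.
Oxygen sums to 2.67162; scaling by 6/2.67162 = 2.24583 puts the formula on 6 O.
Si: 0.88877 × 2.24583 = 1.996 atoms per formula unit.

1.996 Si apfu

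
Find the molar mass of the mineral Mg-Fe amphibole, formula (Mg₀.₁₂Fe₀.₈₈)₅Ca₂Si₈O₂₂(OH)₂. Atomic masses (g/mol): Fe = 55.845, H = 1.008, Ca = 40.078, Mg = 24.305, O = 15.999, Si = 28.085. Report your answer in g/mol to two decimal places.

951.13 g/mol

Mg: 0.60 × 24.305 = 14.5830
Fe: 4.40 × 55.845 = 245.7180
Ca: 2 × 40.078 = 80.1560
Si: 8 × 28.085 = 224.6800
O: 24 × 15.999 = 383.9760
H: 2 × 1.008 = 2.0160
Summing the contributions gives the formula mass.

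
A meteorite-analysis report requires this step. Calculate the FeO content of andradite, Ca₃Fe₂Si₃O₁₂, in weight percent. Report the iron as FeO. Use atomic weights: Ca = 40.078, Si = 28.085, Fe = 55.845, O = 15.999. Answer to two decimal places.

28.28 wt%

Formula mass = 508.167 g/mol.
2 Fe → 2.0000 mol FeO per formula unit; M(FeO) = 71.844, so FeO mass = 143.688 g.
143.688/508.167 × 100 = 28.28 wt%.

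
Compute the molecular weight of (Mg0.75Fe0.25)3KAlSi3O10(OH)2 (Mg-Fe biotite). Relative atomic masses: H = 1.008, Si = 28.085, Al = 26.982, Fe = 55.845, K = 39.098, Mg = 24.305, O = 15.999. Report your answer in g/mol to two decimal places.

440.91 g/mol

M = 2.25*24.305 + 0.75*55.845 + 1*39.098 + 1*26.982 + 3*28.085 + 12*15.999 + 2*1.008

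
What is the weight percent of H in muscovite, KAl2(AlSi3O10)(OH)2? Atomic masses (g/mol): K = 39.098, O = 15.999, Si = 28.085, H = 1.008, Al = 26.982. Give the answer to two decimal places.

M(KAl2(AlSi3O10)(OH)2) = 398.303 g/mol.
H contributes 2 × 1.008 = 2.016 g per mole.
2.016/398.303 = 0.0051 → 0.51%.

0.51 weight percent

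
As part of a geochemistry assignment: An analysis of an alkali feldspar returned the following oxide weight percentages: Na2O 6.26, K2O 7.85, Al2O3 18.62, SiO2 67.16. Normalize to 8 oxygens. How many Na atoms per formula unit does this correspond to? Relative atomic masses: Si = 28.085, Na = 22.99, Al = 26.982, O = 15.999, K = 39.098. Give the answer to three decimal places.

0.545 Na apfu

Na2O: 6.26/61.979 = 0.10100 mol → 0.20200 mol Na, 0.10100 mol O.
K2O: 7.85/94.195 = 0.08334 mol → 0.16668 mol K, 0.08334 mol O.
Al2O3: 18.62/101.961 = 0.18262 mol → 0.36524 mol Al, 0.54786 mol O.
SiO2: 67.16/60.083 = 1.11779 mol → 1.11779 mol Si, 2.23558 mol O.
Total oxygen = 2.96778 mol. Normalization factor = 8/2.96778 = 2.69562.
Na per 8 O = 0.20200 × 2.69562 = 0.545.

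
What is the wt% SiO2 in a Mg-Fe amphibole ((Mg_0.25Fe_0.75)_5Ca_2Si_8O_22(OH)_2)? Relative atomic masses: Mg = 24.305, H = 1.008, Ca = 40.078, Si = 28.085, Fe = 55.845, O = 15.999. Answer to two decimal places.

51.65 wt%

Formula mass = 930.628 g/mol.
8 Si → 8.0000 mol SiO2 per formula unit; M(SiO2) = 60.083, so SiO2 mass = 480.664 g.
480.664/930.628 × 100 = 51.65 wt%.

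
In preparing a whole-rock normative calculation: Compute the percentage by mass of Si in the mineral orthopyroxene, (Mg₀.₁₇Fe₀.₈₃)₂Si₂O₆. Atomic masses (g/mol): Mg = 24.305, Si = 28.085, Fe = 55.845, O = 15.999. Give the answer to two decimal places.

M((Mg₀.₁₇Fe₀.₈₃)₂Si₂O₆) = 253.130 g/mol.
Si contributes 2 × 28.085 = 56.170 g per mole.
56.170/253.130 = 0.2219 → 22.19%.

22.19 mass %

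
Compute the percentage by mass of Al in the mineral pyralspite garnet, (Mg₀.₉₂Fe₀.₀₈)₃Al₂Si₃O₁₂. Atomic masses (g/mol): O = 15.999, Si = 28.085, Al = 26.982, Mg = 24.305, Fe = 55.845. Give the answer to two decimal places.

13.14 weight percent

Molar mass of (Mg₀.₉₂Fe₀.₀₈)₃Al₂Si₃O₁₂: 2.76*24.305 + 0.24*55.845 + 2*26.982 + 3*28.085 + 12*15.999 = 410.692 g/mol.
Mass of Al per formula unit: 2 × 26.982 = 53.964 g.
Weight fraction Al = 53.964 / 410.692 = 0.1314.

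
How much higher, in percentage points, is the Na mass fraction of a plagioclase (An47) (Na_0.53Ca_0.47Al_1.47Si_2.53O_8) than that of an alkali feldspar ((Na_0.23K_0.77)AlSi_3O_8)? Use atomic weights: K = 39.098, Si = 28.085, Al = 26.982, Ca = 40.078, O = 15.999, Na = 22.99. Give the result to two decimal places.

2.59 percentage points

Na in Na_0.53Ca_0.47Al_1.47Si_2.53O_8: molar mass 269.732 g/mol; 0.53×22.99 = 12.185 g → 4.52 wt%.
Na in (Na_0.23K_0.77)AlSi_3O_8: molar mass 274.622 g/mol; 0.23×22.99 = 5.288 g → 1.93 wt%.
Difference = 4.52 − 1.93 = 2.59 percentage points.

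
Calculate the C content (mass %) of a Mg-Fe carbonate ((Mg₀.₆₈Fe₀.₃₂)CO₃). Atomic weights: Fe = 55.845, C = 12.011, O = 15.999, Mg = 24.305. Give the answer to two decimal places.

12.72 mass %

M((Mg₀.₆₈Fe₀.₃₂)CO₃) = 94.406 g/mol.
C contributes 1 × 12.011 = 12.011 g per mole.
12.011/94.406 = 0.1272 → 12.72%.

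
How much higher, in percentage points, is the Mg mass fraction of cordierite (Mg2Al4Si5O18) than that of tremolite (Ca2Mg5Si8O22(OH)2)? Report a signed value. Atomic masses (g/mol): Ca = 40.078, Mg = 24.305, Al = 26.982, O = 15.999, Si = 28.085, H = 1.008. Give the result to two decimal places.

First mineral: 48.610 g Mg in 584.945 g formula = 8.31 wt% Mg.
Second mineral: 121.525 g Mg in 812.353 g formula = 14.96 wt% Mg.
8.31% − 14.96% gives a difference of -6.65 percentage points.

-6.65 percentage points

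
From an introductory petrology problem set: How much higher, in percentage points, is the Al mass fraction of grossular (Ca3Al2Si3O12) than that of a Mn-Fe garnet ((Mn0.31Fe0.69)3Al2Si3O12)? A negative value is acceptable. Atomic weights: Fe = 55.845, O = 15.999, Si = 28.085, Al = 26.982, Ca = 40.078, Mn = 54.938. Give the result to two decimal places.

Al in Ca3Al2Si3O12: molar mass 450.441 g/mol; 2×26.982 = 53.964 g → 11.98 wt%.
Al in (Mn0.31Fe0.69)3Al2Si3O12: molar mass 496.898 g/mol; 2×26.982 = 53.964 g → 10.86 wt%.
Difference = 11.98 − 10.86 = 1.12 percentage points.

1.12 percentage points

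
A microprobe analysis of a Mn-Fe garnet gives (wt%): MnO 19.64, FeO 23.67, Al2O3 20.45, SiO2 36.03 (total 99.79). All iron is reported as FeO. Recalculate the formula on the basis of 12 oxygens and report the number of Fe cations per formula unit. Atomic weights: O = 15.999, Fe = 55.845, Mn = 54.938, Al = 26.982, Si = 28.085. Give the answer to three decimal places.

1.642 Fe apfu

MnO: 19.64/70.937 = 0.27687 mol → 0.27687 mol Mn, 0.27687 mol O.
FeO: 23.67/71.844 = 0.32946 mol → 0.32946 mol Fe, 0.32946 mol O.
Al2O3: 20.45/101.961 = 0.20057 mol → 0.40114 mol Al, 0.60171 mol O.
SiO2: 36.03/60.083 = 0.59967 mol → 0.59967 mol Si, 1.19934 mol O.
Total oxygen = 2.40738 mol. Normalization factor = 12/2.40738 = 4.98467.
Fe per 12 O = 0.32946 × 4.98467 = 1.642.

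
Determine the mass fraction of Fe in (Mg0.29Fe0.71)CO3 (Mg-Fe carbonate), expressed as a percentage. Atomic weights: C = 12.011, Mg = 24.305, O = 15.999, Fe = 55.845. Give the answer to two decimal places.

37.16 mass %

M((Mg0.29Fe0.71)CO3) = 106.706 g/mol.
Fe contributes 0.71 × 55.845 = 39.650 g per mole.
39.650/106.706 = 0.3716 → 37.16%.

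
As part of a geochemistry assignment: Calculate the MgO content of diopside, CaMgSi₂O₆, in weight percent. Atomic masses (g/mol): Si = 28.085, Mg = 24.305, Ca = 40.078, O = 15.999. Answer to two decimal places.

M(CaMgSi₂O₆) = 216.547 g/mol; M(MgO) = 40.304 g/mol.
Moles MgO per formula unit = 1 Mg ÷ 1 = 1.0000.
MgO fraction = (1.0000 × 40.304) / 216.547 = 40.304/216.547 = 0.1861.

18.61 wt%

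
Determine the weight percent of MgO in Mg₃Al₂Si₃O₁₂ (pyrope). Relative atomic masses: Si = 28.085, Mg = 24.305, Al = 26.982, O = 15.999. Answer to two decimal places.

29.99 wt%

Molar mass of Mg₃Al₂Si₃O₁₂ = 3×24.305 + 2×26.982 + 3×28.085 + 12×15.999 = 403.122 g/mol.
Each formula unit contains 3 Mg, equivalent to 3/1 = 3.0000 mol MgO.
M(MgO) = 1×24.305 + 1×15.999 = 40.304 g/mol.
Mass of MgO per formula unit = 3.0000 × 40.304 = 120.912 g.
MgO wt% = 120.912 / 403.122 × 100 = 29.99%.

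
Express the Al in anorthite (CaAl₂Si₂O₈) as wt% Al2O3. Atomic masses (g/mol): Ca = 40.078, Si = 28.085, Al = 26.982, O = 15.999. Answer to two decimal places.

36.65 wt%

M(CaAl₂Si₂O₈) = 278.204 g/mol; M(Al2O3) = 101.961 g/mol.
Moles Al2O3 per formula unit = 2 Al ÷ 2 = 1.0000.
Al2O3 fraction = (1.0000 × 101.961) / 278.204 = 101.961/278.204 = 0.3665.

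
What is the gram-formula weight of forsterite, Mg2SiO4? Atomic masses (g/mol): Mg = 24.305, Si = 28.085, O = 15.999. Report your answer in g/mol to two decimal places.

140.69 g/mol

The formula mass is the sum 2·24.305 + 1·28.085 + 4·15.999.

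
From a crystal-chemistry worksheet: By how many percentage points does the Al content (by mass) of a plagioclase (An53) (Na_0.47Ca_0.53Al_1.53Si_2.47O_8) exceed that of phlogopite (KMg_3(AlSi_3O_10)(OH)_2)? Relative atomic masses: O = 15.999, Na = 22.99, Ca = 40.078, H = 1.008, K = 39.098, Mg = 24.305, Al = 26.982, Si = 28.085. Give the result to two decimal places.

M(Na_0.47Ca_0.53Al_1.53Si_2.47O_8) = 270.691 g/mol, so wt% Al = 41.282/270.691 × 100 = 15.25%.
M(KMg_3(AlSi_3O_10)(OH)_2) = 417.254 g/mol, so wt% Al = 26.982/417.254 × 100 = 6.47%.
15.25 − 6.47 = 8.78 pp.

8.78 percentage points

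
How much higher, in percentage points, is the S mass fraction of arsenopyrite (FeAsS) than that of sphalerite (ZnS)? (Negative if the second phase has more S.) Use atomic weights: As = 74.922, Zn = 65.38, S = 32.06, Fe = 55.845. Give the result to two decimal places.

M(FeAsS) = 162.827 g/mol, so wt% S = 32.060/162.827 × 100 = 19.69%.
M(ZnS) = 97.440 g/mol, so wt% S = 32.060/97.440 × 100 = 32.90%.
19.69 − 32.90 = -13.21 pp.

-13.21 percentage points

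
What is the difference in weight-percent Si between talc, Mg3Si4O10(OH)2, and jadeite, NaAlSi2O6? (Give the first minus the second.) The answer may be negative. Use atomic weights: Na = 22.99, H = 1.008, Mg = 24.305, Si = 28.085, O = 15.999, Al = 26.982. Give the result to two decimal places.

1.83 percentage points

First mineral: 112.340 g Si in 379.259 g formula = 29.62 wt% Si.
Second mineral: 56.170 g Si in 202.136 g formula = 27.79 wt% Si.
29.62% − 27.79% gives a difference of 1.83 percentage points.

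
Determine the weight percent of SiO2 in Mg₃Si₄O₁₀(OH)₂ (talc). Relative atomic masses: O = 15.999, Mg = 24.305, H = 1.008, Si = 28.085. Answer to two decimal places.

M(Mg₃Si₄O₁₀(OH)₂) = 379.259 g/mol; M(SiO2) = 60.083 g/mol.
Moles SiO2 per formula unit = 4 Si ÷ 1 = 4.0000.
SiO2 fraction = (4.0000 × 60.083) / 379.259 = 240.332/379.259 = 0.6337.

63.37 wt%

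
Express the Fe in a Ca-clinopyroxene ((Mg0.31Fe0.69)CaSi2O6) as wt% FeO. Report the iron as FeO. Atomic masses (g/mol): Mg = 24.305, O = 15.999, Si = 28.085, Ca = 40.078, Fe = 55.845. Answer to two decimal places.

M((Mg0.31Fe0.69)CaSi2O6) = 238.310 g/mol; M(FeO) = 71.844 g/mol.
Moles FeO per formula unit = 0.69 Fe ÷ 1 = 0.6900.
FeO fraction = (0.6900 × 71.844) / 238.310 = 49.572/238.310 = 0.2080.

20.80 wt%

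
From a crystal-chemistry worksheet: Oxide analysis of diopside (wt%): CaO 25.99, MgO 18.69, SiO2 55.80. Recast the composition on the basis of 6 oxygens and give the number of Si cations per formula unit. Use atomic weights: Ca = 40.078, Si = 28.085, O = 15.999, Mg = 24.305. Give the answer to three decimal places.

CaO: 25.99/56.077 = 0.46347 mol → 0.46347 mol Ca, 0.46347 mol O.
MgO: 18.69/40.304 = 0.46373 mol → 0.46373 mol Mg, 0.46373 mol O.
SiO2: 55.80/60.083 = 0.92872 mol → 0.92872 mol Si, 1.85744 mol O.
Total oxygen = 2.78464 mol. Normalization factor = 6/2.78464 = 2.15468.
Si per 6 O = 0.92872 × 2.15468 = 2.001.

2.001 Si apfu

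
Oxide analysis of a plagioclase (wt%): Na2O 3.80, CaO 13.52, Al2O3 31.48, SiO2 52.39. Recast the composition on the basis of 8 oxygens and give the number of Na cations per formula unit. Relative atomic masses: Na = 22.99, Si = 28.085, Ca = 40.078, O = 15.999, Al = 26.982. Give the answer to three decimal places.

Na2O (M=61.979): mol = 0.06131; Na = 0.12262, O = 0.06131.
CaO (M=56.077): mol = 0.24110; Ca = 0.24110, O = 0.24110.
Al2O3 (M=101.961): mol = 0.30875; Al = 0.61750, O = 0.92625.
SiO2 (M=60.083): mol = 0.87196; Si = 0.87196, O = 1.74392.
ΣO = 2.97258; factor = 8/ΣO = 2.69126.
Na apfu = 0.12262 × 2.69126 = 0.330.

0.330 Na apfu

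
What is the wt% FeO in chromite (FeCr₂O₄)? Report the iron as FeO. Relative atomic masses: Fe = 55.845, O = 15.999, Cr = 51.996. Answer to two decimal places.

Molar mass of FeCr₂O₄ = 1·55.845 + 2·51.996 + 4·15.999 = 223.833 g/mol.
Each formula unit contains 1 Fe, equivalent to 1/1 = 1.0000 mol FeO.
M(FeO) = 1×55.845 + 1×15.999 = 71.844 g/mol.
Mass of FeO per formula unit = 1.0000 × 71.844 = 71.844 g.
FeO wt% = 71.844 / 223.833 × 100 = 32.10%.

32.10 wt%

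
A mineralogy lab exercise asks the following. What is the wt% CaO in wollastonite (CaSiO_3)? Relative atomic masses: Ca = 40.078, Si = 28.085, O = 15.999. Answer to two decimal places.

M(CaSiO_3) = 116.160 g/mol; M(CaO) = 56.077 g/mol.
Moles CaO per formula unit = 1 Ca ÷ 1 = 1.0000.
CaO fraction = (1.0000 × 56.077) / 116.160 = 56.077/116.160 = 0.4828.

48.28 wt%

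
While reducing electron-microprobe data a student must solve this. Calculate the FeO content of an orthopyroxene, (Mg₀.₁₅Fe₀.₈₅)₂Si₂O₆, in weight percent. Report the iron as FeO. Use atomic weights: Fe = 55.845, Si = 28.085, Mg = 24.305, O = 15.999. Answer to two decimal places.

Formula mass = 254.392 g/mol.
1.70 Fe → 1.7000 mol FeO per formula unit; M(FeO) = 71.844, so FeO mass = 122.135 g.
122.135/254.392 × 100 = 48.01 wt%.

48.01 wt%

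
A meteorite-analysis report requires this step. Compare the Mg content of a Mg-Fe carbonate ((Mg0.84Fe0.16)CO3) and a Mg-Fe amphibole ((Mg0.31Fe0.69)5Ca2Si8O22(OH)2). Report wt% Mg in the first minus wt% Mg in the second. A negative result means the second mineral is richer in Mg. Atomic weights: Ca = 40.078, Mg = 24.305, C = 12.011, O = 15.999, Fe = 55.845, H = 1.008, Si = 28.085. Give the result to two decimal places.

18.76 percentage points

M((Mg0.84Fe0.16)CO3) = 89.359 g/mol, so wt% Mg = 20.416/89.359 × 100 = 22.85%.
M((Mg0.31Fe0.69)5Ca2Si8O22(OH)2) = 921.166 g/mol, so wt% Mg = 37.673/921.166 × 100 = 4.09%.
22.85 − 4.09 = 18.76 pp.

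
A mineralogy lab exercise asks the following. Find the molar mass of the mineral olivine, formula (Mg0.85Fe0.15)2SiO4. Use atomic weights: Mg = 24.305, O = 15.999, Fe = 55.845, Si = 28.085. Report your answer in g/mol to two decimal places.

150.15 g/mol

The formula mass is the sum 1.70×24.305 + 0.30×55.845 + 1×28.085 + 4×15.999.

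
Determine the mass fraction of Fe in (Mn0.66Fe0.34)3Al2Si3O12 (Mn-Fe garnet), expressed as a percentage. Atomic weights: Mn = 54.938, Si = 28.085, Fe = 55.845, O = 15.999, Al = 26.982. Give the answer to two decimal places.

Formula mass = 1.98×54.938 + 1.02×55.845 + 2×26.982 + 3×28.085 + 12×15.999 = 495.946 g/mol, of which 56.962 g is Fe.
So Fe makes up 56.962/495.946 = 0.1149 of the mass, i.e. 11.49%.

11.49 weight percent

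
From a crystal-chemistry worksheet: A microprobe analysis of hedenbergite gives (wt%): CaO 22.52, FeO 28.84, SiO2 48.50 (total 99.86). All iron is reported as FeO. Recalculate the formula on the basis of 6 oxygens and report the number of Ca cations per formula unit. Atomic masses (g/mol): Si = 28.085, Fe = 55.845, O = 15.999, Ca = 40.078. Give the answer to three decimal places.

22.52 wt% CaO ÷ 56.077 g/mol = 0.40159 mol, giving 0.40159 Ca and 0.40159 O.
28.84 wt% FeO ÷ 71.844 g/mol = 0.40143 mol, giving 0.40143 Fe and 0.40143 O.
48.50 wt% SiO2 ÷ 60.083 g/mol = 0.80722 mol, giving 0.80722 Si and 1.61444 O.
Oxygen sums to 2.41746; scaling by 6/2.41746 = 2.48194 puts the formula on 6 O.
Ca: 0.40159 × 2.48194 = 0.997 atoms per formula unit.

0.997 Ca apfu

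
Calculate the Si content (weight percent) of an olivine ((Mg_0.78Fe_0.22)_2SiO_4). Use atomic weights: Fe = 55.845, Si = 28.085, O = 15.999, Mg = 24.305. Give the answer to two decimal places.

18.17 weight percent

Formula mass = 1.56·24.305 + 0.44·55.845 + 1·28.085 + 4·15.999 = 154.569 g/mol, of which 28.085 g is Si.
So Si makes up 28.085/154.569 = 0.1817 of the mass, i.e. 18.17%.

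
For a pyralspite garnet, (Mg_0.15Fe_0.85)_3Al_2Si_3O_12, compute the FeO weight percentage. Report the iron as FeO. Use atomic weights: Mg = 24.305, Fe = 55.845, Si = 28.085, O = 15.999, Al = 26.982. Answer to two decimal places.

M((Mg_0.15Fe_0.85)_3Al_2Si_3O_12) = 483.549 g/mol; M(FeO) = 71.844 g/mol.
Moles FeO per formula unit = 2.55 Fe ÷ 1 = 2.5500.
FeO fraction = (2.5500 × 71.844) / 483.549 = 183.202/483.549 = 0.3789.

37.89 wt%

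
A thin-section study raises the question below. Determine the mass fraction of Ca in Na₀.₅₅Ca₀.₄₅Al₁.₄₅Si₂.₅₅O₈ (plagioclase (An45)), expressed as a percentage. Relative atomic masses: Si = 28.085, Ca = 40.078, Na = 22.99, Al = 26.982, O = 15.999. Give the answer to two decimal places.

6.69 wt%

Formula mass = 0.55·22.99 + 0.45·40.078 + 1.45·26.982 + 2.55·28.085 + 8·15.999 = 269.412 g/mol, of which 18.035 g is Ca.
So Ca makes up 18.035/269.412 = 0.0669 of the mass, i.e. 6.69%.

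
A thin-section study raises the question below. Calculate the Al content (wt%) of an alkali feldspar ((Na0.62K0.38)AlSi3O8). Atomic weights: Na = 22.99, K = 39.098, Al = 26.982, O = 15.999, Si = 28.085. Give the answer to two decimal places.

10.06 wt%

M((Na0.62K0.38)AlSi3O8) = 268.340 g/mol.
Al contributes 1 × 26.982 = 26.982 g per mole.
26.982/268.340 = 0.1006 → 10.06%.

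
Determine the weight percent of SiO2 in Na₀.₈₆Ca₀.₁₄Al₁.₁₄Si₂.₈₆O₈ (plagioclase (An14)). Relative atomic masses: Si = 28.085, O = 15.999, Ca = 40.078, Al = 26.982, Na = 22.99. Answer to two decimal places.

64.98 wt%

Molar mass of Na₀.₈₆Ca₀.₁₄Al₁.₁₄Si₂.₈₆O₈ = 0.86×22.99 + 0.14×40.078 + 1.14×26.982 + 2.86×28.085 + 8×15.999 = 264.457 g/mol.
Each formula unit contains 2.86 Si, equivalent to 2.86/1 = 2.8600 mol SiO2.
M(SiO2) = 1×28.085 + 2×15.999 = 60.083 g/mol.
Mass of SiO2 per formula unit = 2.8600 × 60.083 = 171.837 g.
SiO2 wt% = 171.837 / 264.457 × 100 = 64.98%.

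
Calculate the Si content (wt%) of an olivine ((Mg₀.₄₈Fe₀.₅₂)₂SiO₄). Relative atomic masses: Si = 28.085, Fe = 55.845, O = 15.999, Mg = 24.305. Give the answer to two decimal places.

Molar mass of (Mg₀.₄₈Fe₀.₅₂)₂SiO₄: 0.96×24.305 + 1.04×55.845 + 1×28.085 + 4×15.999 = 173.493 g/mol.
Mass of Si per formula unit: 1 × 28.085 = 28.085 g.
Weight fraction Si = 28.085 / 173.493 = 0.1619.

16.19 wt%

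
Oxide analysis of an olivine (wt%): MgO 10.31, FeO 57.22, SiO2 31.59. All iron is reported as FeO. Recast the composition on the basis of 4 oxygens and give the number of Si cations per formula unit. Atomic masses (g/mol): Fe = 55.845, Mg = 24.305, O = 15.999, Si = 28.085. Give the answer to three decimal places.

1.000 Si apfu

MgO: 10.31/40.304 = 0.25581 mol → 0.25581 mol Mg, 0.25581 mol O.
FeO: 57.22/71.844 = 0.79645 mol → 0.79645 mol Fe, 0.79645 mol O.
SiO2: 31.59/60.083 = 0.52577 mol → 0.52577 mol Si, 1.05154 mol O.
Total oxygen = 2.10380 mol. Normalization factor = 4/2.10380 = 1.90132.
Si per 4 O = 0.52577 × 1.90132 = 1.000.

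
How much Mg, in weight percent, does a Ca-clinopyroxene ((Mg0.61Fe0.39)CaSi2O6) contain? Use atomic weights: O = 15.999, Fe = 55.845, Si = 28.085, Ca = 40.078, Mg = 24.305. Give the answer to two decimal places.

6.48 weight percent

Molar mass of (Mg0.61Fe0.39)CaSi2O6: 0.61·24.305 + 0.39·55.845 + 1·40.078 + 2·28.085 + 6·15.999 = 228.848 g/mol.
Mass of Mg per formula unit: 0.61 × 24.305 = 14.826 g.
Weight fraction Mg = 14.826 / 228.848 = 0.0648.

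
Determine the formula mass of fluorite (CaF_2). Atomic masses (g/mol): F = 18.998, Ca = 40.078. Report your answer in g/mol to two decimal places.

Ca: 1 × 40.078 = 40.0780
F: 2 × 18.998 = 37.9960
Summing the contributions gives the formula mass.

78.07 g/mol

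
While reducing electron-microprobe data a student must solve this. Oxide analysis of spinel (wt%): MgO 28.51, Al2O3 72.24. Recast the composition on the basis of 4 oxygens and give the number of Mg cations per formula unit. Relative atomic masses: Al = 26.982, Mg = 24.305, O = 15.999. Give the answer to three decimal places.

MgO: 28.51/40.304 = 0.70737 mol → 0.70737 mol Mg, 0.70737 mol O.
Al2O3: 72.24/101.961 = 0.70851 mol → 1.41702 mol Al, 2.12553 mol O.
Total oxygen = 2.83290 mol. Normalization factor = 4/2.83290 = 1.41198.
Mg per 4 O = 0.70737 × 1.41198 = 0.999.

0.999 Mg apfu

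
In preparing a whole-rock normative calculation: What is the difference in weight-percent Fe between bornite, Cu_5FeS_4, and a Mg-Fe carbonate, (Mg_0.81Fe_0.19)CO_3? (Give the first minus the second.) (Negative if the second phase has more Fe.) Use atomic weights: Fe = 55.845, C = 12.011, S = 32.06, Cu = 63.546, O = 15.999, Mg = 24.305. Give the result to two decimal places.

Fe in Cu_5FeS_4: molar mass 501.815 g/mol; 1×55.845 = 55.845 g → 11.13 wt%.
Fe in (Mg_0.81Fe_0.19)CO_3: molar mass 90.306 g/mol; 0.19×55.845 = 10.611 g → 11.75 wt%.
Difference = 11.13 − 11.75 = -0.62 percentage points.

-0.62 percentage points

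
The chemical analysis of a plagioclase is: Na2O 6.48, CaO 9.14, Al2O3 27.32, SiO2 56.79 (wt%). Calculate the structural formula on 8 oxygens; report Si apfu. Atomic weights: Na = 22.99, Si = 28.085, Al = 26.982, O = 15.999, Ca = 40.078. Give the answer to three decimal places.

2.553 Si apfu

6.48 wt% Na2O ÷ 61.979 g/mol = 0.10455 mol, giving 0.20910 Na and 0.10455 O.
9.14 wt% CaO ÷ 56.077 g/mol = 0.16299 mol, giving 0.16299 Ca and 0.16299 O.
27.32 wt% Al2O3 ÷ 101.961 g/mol = 0.26795 mol, giving 0.53590 Al and 0.80385 O.
56.79 wt% SiO2 ÷ 60.083 g/mol = 0.94519 mol, giving 0.94519 Si and 1.89038 O.
Oxygen sums to 2.96177; scaling by 8/2.96177 = 2.70109 puts the formula on 8 O.
Si: 0.94519 × 2.70109 = 2.553 atoms per formula unit.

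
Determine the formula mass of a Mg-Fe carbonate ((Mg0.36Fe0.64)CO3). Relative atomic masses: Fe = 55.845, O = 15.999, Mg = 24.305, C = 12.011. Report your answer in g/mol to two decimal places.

104.50 g/mol

Mg: 0.36 × 24.305 = 8.7498
Fe: 0.64 × 55.845 = 35.7408
C: 1 × 12.011 = 12.0110
O: 3 × 15.999 = 47.9970
Summing the contributions gives the formula mass.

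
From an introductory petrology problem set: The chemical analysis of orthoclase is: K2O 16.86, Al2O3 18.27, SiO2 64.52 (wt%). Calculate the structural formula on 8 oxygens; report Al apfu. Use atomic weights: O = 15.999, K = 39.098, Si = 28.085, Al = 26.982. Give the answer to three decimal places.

16.86 wt% K2O ÷ 94.195 g/mol = 0.17899 mol, giving 0.35798 K and 0.17899 O.
18.27 wt% Al2O3 ÷ 101.961 g/mol = 0.17919 mol, giving 0.35838 Al and 0.53757 O.
64.52 wt% SiO2 ÷ 60.083 g/mol = 1.07385 mol, giving 1.07385 Si and 2.14770 O.
Oxygen sums to 2.86426; scaling by 8/2.86426 = 2.79304 puts the formula on 8 O.
Al: 0.35838 × 2.79304 = 1.001 atoms per formula unit.

1.001 Al apfu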